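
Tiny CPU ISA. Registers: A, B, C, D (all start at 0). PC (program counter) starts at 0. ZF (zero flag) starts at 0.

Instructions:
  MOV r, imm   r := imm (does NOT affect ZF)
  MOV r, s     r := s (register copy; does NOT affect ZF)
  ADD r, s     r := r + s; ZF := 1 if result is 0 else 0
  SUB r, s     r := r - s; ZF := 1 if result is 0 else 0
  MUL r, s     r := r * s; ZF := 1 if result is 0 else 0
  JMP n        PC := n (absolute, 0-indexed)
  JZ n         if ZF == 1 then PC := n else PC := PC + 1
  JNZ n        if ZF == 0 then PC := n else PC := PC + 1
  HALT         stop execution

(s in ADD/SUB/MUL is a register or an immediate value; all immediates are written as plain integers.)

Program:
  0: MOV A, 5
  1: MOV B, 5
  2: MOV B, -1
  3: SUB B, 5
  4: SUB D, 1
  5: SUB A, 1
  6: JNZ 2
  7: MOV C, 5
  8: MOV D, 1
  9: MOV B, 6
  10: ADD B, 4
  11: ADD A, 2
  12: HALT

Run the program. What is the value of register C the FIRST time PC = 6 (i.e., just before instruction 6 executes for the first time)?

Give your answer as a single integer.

Step 1: PC=0 exec 'MOV A, 5'. After: A=5 B=0 C=0 D=0 ZF=0 PC=1
Step 2: PC=1 exec 'MOV B, 5'. After: A=5 B=5 C=0 D=0 ZF=0 PC=2
Step 3: PC=2 exec 'MOV B, -1'. After: A=5 B=-1 C=0 D=0 ZF=0 PC=3
Step 4: PC=3 exec 'SUB B, 5'. After: A=5 B=-6 C=0 D=0 ZF=0 PC=4
Step 5: PC=4 exec 'SUB D, 1'. After: A=5 B=-6 C=0 D=-1 ZF=0 PC=5
Step 6: PC=5 exec 'SUB A, 1'. After: A=4 B=-6 C=0 D=-1 ZF=0 PC=6
First time PC=6: C=0

0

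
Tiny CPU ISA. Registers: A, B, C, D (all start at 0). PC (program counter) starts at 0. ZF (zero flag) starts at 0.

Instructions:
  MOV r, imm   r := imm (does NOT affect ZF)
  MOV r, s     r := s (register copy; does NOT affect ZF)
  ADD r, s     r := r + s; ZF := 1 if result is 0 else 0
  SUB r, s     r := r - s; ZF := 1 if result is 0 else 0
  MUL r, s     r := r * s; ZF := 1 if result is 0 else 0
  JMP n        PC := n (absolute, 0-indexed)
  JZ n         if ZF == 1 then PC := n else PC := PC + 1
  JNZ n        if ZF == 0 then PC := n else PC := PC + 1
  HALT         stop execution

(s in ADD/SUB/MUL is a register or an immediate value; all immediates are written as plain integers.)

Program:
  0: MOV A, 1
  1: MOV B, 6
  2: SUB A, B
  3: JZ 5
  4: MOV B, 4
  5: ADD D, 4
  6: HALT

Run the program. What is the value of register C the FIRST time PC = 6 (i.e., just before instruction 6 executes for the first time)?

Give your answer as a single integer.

Step 1: PC=0 exec 'MOV A, 1'. After: A=1 B=0 C=0 D=0 ZF=0 PC=1
Step 2: PC=1 exec 'MOV B, 6'. After: A=1 B=6 C=0 D=0 ZF=0 PC=2
Step 3: PC=2 exec 'SUB A, B'. After: A=-5 B=6 C=0 D=0 ZF=0 PC=3
Step 4: PC=3 exec 'JZ 5'. After: A=-5 B=6 C=0 D=0 ZF=0 PC=4
Step 5: PC=4 exec 'MOV B, 4'. After: A=-5 B=4 C=0 D=0 ZF=0 PC=5
Step 6: PC=5 exec 'ADD D, 4'. After: A=-5 B=4 C=0 D=4 ZF=0 PC=6
First time PC=6: C=0

0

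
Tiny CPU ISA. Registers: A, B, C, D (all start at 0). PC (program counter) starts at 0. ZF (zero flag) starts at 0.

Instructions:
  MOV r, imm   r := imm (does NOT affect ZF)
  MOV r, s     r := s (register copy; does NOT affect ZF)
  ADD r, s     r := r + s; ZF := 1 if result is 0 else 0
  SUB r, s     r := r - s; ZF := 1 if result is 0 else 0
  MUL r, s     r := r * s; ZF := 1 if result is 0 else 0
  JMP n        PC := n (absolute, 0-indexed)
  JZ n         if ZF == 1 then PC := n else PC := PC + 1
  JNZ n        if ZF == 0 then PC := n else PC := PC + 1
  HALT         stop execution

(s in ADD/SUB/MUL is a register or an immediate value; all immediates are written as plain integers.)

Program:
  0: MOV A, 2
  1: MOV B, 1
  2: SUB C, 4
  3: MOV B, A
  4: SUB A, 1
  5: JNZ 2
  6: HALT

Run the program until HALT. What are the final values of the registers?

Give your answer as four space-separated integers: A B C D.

Step 1: PC=0 exec 'MOV A, 2'. After: A=2 B=0 C=0 D=0 ZF=0 PC=1
Step 2: PC=1 exec 'MOV B, 1'. After: A=2 B=1 C=0 D=0 ZF=0 PC=2
Step 3: PC=2 exec 'SUB C, 4'. After: A=2 B=1 C=-4 D=0 ZF=0 PC=3
Step 4: PC=3 exec 'MOV B, A'. After: A=2 B=2 C=-4 D=0 ZF=0 PC=4
Step 5: PC=4 exec 'SUB A, 1'. After: A=1 B=2 C=-4 D=0 ZF=0 PC=5
Step 6: PC=5 exec 'JNZ 2'. After: A=1 B=2 C=-4 D=0 ZF=0 PC=2
Step 7: PC=2 exec 'SUB C, 4'. After: A=1 B=2 C=-8 D=0 ZF=0 PC=3
Step 8: PC=3 exec 'MOV B, A'. After: A=1 B=1 C=-8 D=0 ZF=0 PC=4
Step 9: PC=4 exec 'SUB A, 1'. After: A=0 B=1 C=-8 D=0 ZF=1 PC=5
Step 10: PC=5 exec 'JNZ 2'. After: A=0 B=1 C=-8 D=0 ZF=1 PC=6
Step 11: PC=6 exec 'HALT'. After: A=0 B=1 C=-8 D=0 ZF=1 PC=6 HALTED

Answer: 0 1 -8 0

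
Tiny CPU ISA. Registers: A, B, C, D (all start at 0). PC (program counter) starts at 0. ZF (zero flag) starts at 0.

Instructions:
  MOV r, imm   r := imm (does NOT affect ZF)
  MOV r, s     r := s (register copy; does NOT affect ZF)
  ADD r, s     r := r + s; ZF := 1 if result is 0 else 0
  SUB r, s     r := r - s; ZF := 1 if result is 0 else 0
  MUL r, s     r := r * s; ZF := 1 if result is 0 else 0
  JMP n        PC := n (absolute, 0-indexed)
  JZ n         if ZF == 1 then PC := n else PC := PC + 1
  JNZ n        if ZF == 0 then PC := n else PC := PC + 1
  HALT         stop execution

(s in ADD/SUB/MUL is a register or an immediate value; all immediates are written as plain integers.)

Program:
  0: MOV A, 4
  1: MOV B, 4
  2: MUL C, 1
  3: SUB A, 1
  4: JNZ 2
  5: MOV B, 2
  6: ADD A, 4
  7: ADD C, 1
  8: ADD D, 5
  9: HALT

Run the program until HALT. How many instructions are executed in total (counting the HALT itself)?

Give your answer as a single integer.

Answer: 19

Derivation:
Step 1: PC=0 exec 'MOV A, 4'. After: A=4 B=0 C=0 D=0 ZF=0 PC=1
Step 2: PC=1 exec 'MOV B, 4'. After: A=4 B=4 C=0 D=0 ZF=0 PC=2
Step 3: PC=2 exec 'MUL C, 1'. After: A=4 B=4 C=0 D=0 ZF=1 PC=3
Step 4: PC=3 exec 'SUB A, 1'. After: A=3 B=4 C=0 D=0 ZF=0 PC=4
Step 5: PC=4 exec 'JNZ 2'. After: A=3 B=4 C=0 D=0 ZF=0 PC=2
Step 6: PC=2 exec 'MUL C, 1'. After: A=3 B=4 C=0 D=0 ZF=1 PC=3
Step 7: PC=3 exec 'SUB A, 1'. After: A=2 B=4 C=0 D=0 ZF=0 PC=4
Step 8: PC=4 exec 'JNZ 2'. After: A=2 B=4 C=0 D=0 ZF=0 PC=2
Step 9: PC=2 exec 'MUL C, 1'. After: A=2 B=4 C=0 D=0 ZF=1 PC=3
Step 10: PC=3 exec 'SUB A, 1'. After: A=1 B=4 C=0 D=0 ZF=0 PC=4
Step 11: PC=4 exec 'JNZ 2'. After: A=1 B=4 C=0 D=0 ZF=0 PC=2
Step 12: PC=2 exec 'MUL C, 1'. After: A=1 B=4 C=0 D=0 ZF=1 PC=3
Step 13: PC=3 exec 'SUB A, 1'. After: A=0 B=4 C=0 D=0 ZF=1 PC=4
Step 14: PC=4 exec 'JNZ 2'. After: A=0 B=4 C=0 D=0 ZF=1 PC=5
Step 15: PC=5 exec 'MOV B, 2'. After: A=0 B=2 C=0 D=0 ZF=1 PC=6
Step 16: PC=6 exec 'ADD A, 4'. After: A=4 B=2 C=0 D=0 ZF=0 PC=7
Step 17: PC=7 exec 'ADD C, 1'. After: A=4 B=2 C=1 D=0 ZF=0 PC=8
Step 18: PC=8 exec 'ADD D, 5'. After: A=4 B=2 C=1 D=5 ZF=0 PC=9
Step 19: PC=9 exec 'HALT'. After: A=4 B=2 C=1 D=5 ZF=0 PC=9 HALTED
Total instructions executed: 19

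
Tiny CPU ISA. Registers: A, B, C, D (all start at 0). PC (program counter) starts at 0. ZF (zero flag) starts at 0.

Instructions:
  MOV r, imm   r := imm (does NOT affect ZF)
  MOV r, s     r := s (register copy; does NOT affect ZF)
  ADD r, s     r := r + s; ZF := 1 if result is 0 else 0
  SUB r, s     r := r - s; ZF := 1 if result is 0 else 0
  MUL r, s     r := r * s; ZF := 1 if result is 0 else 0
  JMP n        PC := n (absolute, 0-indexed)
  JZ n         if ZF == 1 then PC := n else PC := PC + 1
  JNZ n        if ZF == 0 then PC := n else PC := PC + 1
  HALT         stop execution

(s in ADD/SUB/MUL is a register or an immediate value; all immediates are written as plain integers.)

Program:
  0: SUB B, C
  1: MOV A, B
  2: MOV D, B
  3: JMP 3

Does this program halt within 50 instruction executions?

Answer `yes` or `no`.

Step 1: PC=0 exec 'SUB B, C'. After: A=0 B=0 C=0 D=0 ZF=1 PC=1
Step 2: PC=1 exec 'MOV A, B'. After: A=0 B=0 C=0 D=0 ZF=1 PC=2
Step 3: PC=2 exec 'MOV D, B'. After: A=0 B=0 C=0 D=0 ZF=1 PC=3
Step 4: PC=3 exec 'JMP 3'. After: A=0 B=0 C=0 D=0 ZF=1 PC=3
State after step 4 equals state after step 3: the program is in a cycle of length 1 and will never halt.

Answer: no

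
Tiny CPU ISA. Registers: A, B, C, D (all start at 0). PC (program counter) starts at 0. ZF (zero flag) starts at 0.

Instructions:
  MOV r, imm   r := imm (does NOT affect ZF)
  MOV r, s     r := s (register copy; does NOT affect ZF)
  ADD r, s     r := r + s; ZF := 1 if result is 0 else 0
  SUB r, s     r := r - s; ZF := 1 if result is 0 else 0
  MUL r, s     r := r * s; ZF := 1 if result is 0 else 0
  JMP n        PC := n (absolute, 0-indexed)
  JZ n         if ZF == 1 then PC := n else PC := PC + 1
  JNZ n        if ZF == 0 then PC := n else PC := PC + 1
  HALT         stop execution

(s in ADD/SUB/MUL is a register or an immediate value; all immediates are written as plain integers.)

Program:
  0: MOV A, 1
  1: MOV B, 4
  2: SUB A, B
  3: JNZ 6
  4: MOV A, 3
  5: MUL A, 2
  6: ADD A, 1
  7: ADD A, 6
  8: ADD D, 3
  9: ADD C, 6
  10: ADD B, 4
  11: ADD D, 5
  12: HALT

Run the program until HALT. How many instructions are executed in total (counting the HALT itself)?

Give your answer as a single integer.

Step 1: PC=0 exec 'MOV A, 1'. After: A=1 B=0 C=0 D=0 ZF=0 PC=1
Step 2: PC=1 exec 'MOV B, 4'. After: A=1 B=4 C=0 D=0 ZF=0 PC=2
Step 3: PC=2 exec 'SUB A, B'. After: A=-3 B=4 C=0 D=0 ZF=0 PC=3
Step 4: PC=3 exec 'JNZ 6'. After: A=-3 B=4 C=0 D=0 ZF=0 PC=6
Step 5: PC=6 exec 'ADD A, 1'. After: A=-2 B=4 C=0 D=0 ZF=0 PC=7
Step 6: PC=7 exec 'ADD A, 6'. After: A=4 B=4 C=0 D=0 ZF=0 PC=8
Step 7: PC=8 exec 'ADD D, 3'. After: A=4 B=4 C=0 D=3 ZF=0 PC=9
Step 8: PC=9 exec 'ADD C, 6'. After: A=4 B=4 C=6 D=3 ZF=0 PC=10
Step 9: PC=10 exec 'ADD B, 4'. After: A=4 B=8 C=6 D=3 ZF=0 PC=11
Step 10: PC=11 exec 'ADD D, 5'. After: A=4 B=8 C=6 D=8 ZF=0 PC=12
Step 11: PC=12 exec 'HALT'. After: A=4 B=8 C=6 D=8 ZF=0 PC=12 HALTED
Total instructions executed: 11

Answer: 11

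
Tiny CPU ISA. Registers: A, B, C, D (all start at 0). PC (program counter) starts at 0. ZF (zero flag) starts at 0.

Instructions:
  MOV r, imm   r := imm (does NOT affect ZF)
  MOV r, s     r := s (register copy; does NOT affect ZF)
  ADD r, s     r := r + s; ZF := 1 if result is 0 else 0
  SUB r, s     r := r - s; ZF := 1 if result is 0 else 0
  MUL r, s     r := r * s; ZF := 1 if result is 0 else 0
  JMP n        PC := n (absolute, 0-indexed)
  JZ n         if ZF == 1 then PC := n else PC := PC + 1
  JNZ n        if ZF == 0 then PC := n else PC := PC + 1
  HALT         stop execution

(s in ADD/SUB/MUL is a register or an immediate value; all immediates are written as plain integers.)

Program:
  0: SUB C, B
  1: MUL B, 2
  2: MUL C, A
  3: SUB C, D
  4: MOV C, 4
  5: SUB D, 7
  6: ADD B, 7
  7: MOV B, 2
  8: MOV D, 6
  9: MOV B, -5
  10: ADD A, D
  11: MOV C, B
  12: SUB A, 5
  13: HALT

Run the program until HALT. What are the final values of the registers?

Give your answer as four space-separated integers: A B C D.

Answer: 1 -5 -5 6

Derivation:
Step 1: PC=0 exec 'SUB C, B'. After: A=0 B=0 C=0 D=0 ZF=1 PC=1
Step 2: PC=1 exec 'MUL B, 2'. After: A=0 B=0 C=0 D=0 ZF=1 PC=2
Step 3: PC=2 exec 'MUL C, A'. After: A=0 B=0 C=0 D=0 ZF=1 PC=3
Step 4: PC=3 exec 'SUB C, D'. After: A=0 B=0 C=0 D=0 ZF=1 PC=4
Step 5: PC=4 exec 'MOV C, 4'. After: A=0 B=0 C=4 D=0 ZF=1 PC=5
Step 6: PC=5 exec 'SUB D, 7'. After: A=0 B=0 C=4 D=-7 ZF=0 PC=6
Step 7: PC=6 exec 'ADD B, 7'. After: A=0 B=7 C=4 D=-7 ZF=0 PC=7
Step 8: PC=7 exec 'MOV B, 2'. After: A=0 B=2 C=4 D=-7 ZF=0 PC=8
Step 9: PC=8 exec 'MOV D, 6'. After: A=0 B=2 C=4 D=6 ZF=0 PC=9
Step 10: PC=9 exec 'MOV B, -5'. After: A=0 B=-5 C=4 D=6 ZF=0 PC=10
Step 11: PC=10 exec 'ADD A, D'. After: A=6 B=-5 C=4 D=6 ZF=0 PC=11
Step 12: PC=11 exec 'MOV C, B'. After: A=6 B=-5 C=-5 D=6 ZF=0 PC=12
Step 13: PC=12 exec 'SUB A, 5'. After: A=1 B=-5 C=-5 D=6 ZF=0 PC=13
Step 14: PC=13 exec 'HALT'. After: A=1 B=-5 C=-5 D=6 ZF=0 PC=13 HALTED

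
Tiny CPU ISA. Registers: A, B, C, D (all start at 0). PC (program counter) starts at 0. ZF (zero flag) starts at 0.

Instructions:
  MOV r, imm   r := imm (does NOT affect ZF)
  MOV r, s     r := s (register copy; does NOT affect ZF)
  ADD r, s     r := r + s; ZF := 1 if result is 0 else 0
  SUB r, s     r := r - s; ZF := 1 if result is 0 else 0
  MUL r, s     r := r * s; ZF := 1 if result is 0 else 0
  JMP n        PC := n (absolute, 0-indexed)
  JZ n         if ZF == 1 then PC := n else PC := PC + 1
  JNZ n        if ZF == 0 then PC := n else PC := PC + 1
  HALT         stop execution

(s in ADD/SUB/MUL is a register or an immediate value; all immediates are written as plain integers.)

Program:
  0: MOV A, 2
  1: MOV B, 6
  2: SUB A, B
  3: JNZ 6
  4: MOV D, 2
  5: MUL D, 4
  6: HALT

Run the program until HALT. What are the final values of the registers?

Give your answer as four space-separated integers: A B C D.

Step 1: PC=0 exec 'MOV A, 2'. After: A=2 B=0 C=0 D=0 ZF=0 PC=1
Step 2: PC=1 exec 'MOV B, 6'. After: A=2 B=6 C=0 D=0 ZF=0 PC=2
Step 3: PC=2 exec 'SUB A, B'. After: A=-4 B=6 C=0 D=0 ZF=0 PC=3
Step 4: PC=3 exec 'JNZ 6'. After: A=-4 B=6 C=0 D=0 ZF=0 PC=6
Step 5: PC=6 exec 'HALT'. After: A=-4 B=6 C=0 D=0 ZF=0 PC=6 HALTED

Answer: -4 6 0 0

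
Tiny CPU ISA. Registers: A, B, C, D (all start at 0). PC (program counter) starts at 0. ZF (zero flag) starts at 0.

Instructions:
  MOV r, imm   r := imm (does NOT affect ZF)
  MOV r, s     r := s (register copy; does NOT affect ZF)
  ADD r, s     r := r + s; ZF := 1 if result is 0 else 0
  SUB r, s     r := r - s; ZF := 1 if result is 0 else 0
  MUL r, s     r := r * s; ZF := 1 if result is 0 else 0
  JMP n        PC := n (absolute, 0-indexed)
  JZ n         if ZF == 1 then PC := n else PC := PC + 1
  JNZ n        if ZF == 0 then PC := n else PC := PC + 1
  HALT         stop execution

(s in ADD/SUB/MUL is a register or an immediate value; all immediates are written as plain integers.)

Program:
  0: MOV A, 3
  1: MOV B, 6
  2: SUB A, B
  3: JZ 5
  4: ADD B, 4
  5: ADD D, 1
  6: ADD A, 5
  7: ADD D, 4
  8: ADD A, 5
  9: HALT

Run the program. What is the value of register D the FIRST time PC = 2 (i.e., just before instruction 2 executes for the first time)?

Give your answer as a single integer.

Step 1: PC=0 exec 'MOV A, 3'. After: A=3 B=0 C=0 D=0 ZF=0 PC=1
Step 2: PC=1 exec 'MOV B, 6'. After: A=3 B=6 C=0 D=0 ZF=0 PC=2
First time PC=2: D=0

0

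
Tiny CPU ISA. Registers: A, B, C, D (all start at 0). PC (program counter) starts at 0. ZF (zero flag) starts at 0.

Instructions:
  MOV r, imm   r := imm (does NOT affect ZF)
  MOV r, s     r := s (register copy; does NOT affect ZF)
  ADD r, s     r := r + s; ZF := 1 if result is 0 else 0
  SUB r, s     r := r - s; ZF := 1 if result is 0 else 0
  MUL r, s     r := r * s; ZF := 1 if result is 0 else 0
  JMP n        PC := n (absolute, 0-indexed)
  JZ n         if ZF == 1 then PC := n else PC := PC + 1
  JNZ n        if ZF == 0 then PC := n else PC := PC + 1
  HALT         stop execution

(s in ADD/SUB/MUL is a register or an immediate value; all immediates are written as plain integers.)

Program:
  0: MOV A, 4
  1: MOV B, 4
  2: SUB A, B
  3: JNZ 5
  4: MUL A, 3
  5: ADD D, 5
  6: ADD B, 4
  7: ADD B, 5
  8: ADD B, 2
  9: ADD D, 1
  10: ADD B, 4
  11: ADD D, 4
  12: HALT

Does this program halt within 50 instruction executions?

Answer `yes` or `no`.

Step 1: PC=0 exec 'MOV A, 4'. After: A=4 B=0 C=0 D=0 ZF=0 PC=1
Step 2: PC=1 exec 'MOV B, 4'. After: A=4 B=4 C=0 D=0 ZF=0 PC=2
Step 3: PC=2 exec 'SUB A, B'. After: A=0 B=4 C=0 D=0 ZF=1 PC=3
Step 4: PC=3 exec 'JNZ 5'. After: A=0 B=4 C=0 D=0 ZF=1 PC=4
Step 5: PC=4 exec 'MUL A, 3'. After: A=0 B=4 C=0 D=0 ZF=1 PC=5
Step 6: PC=5 exec 'ADD D, 5'. After: A=0 B=4 C=0 D=5 ZF=0 PC=6
Step 7: PC=6 exec 'ADD B, 4'. After: A=0 B=8 C=0 D=5 ZF=0 PC=7
Step 8: PC=7 exec 'ADD B, 5'. After: A=0 B=13 C=0 D=5 ZF=0 PC=8
Step 9: PC=8 exec 'ADD B, 2'. After: A=0 B=15 C=0 D=5 ZF=0 PC=9
Step 10: PC=9 exec 'ADD D, 1'. After: A=0 B=15 C=0 D=6 ZF=0 PC=10
Step 11: PC=10 exec 'ADD B, 4'. After: A=0 B=19 C=0 D=6 ZF=0 PC=11
Step 12: PC=11 exec 'ADD D, 4'. After: A=0 B=19 C=0 D=10 ZF=0 PC=12
Step 13: PC=12 exec 'HALT'. After: A=0 B=19 C=0 D=10 ZF=0 PC=12 HALTED

Answer: yes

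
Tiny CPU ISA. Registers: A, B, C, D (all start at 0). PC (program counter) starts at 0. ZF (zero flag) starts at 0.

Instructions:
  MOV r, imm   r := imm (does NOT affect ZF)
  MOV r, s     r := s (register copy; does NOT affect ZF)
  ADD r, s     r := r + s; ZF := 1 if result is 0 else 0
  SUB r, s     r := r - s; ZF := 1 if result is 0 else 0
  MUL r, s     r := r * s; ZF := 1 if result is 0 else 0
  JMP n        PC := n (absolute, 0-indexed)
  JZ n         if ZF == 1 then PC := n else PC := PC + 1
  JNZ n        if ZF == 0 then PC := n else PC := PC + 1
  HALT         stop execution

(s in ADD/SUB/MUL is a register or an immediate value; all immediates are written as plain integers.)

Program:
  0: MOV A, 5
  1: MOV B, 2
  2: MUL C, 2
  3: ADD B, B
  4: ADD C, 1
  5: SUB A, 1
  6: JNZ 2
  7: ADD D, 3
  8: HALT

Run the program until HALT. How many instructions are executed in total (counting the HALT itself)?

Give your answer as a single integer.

Step 1: PC=0 exec 'MOV A, 5'. After: A=5 B=0 C=0 D=0 ZF=0 PC=1
Step 2: PC=1 exec 'MOV B, 2'. After: A=5 B=2 C=0 D=0 ZF=0 PC=2
Step 3: PC=2 exec 'MUL C, 2'. After: A=5 B=2 C=0 D=0 ZF=1 PC=3
Step 4: PC=3 exec 'ADD B, B'. After: A=5 B=4 C=0 D=0 ZF=0 PC=4
Step 5: PC=4 exec 'ADD C, 1'. After: A=5 B=4 C=1 D=0 ZF=0 PC=5
Step 6: PC=5 exec 'SUB A, 1'. After: A=4 B=4 C=1 D=0 ZF=0 PC=6
Step 7: PC=6 exec 'JNZ 2'. After: A=4 B=4 C=1 D=0 ZF=0 PC=2
Step 8: PC=2 exec 'MUL C, 2'. After: A=4 B=4 C=2 D=0 ZF=0 PC=3
Step 9: PC=3 exec 'ADD B, B'. After: A=4 B=8 C=2 D=0 ZF=0 PC=4
Step 10: PC=4 exec 'ADD C, 1'. After: A=4 B=8 C=3 D=0 ZF=0 PC=5
Step 11: PC=5 exec 'SUB A, 1'. After: A=3 B=8 C=3 D=0 ZF=0 PC=6
Step 12: PC=6 exec 'JNZ 2'. After: A=3 B=8 C=3 D=0 ZF=0 PC=2
Step 13: PC=2 exec 'MUL C, 2'. After: A=3 B=8 C=6 D=0 ZF=0 PC=3
Step 14: PC=3 exec 'ADD B, B'. After: A=3 B=16 C=6 D=0 ZF=0 PC=4
Step 15: PC=4 exec 'ADD C, 1'. After: A=3 B=16 C=7 D=0 ZF=0 PC=5
Step 16: PC=5 exec 'SUB A, 1'. After: A=2 B=16 C=7 D=0 ZF=0 PC=6
Step 17: PC=6 exec 'JNZ 2'. After: A=2 B=16 C=7 D=0 ZF=0 PC=2
Step 18: PC=2 exec 'MUL C, 2'. After: A=2 B=16 C=14 D=0 ZF=0 PC=3
Step 19: PC=3 exec 'ADD B, B'. After: A=2 B=32 C=14 D=0 ZF=0 PC=4
Step 20: PC=4 exec 'ADD C, 1'. After: A=2 B=32 C=15 D=0 ZF=0 PC=5
Step 21: PC=5 exec 'SUB A, 1'. After: A=1 B=32 C=15 D=0 ZF=0 PC=6
Step 22: PC=6 exec 'JNZ 2'. After: A=1 B=32 C=15 D=0 ZF=0 PC=2
Step 23: PC=2 exec 'MUL C, 2'. After: A=1 B=32 C=30 D=0 ZF=0 PC=3
Step 24: PC=3 exec 'ADD B, B'. After: A=1 B=64 C=30 D=0 ZF=0 PC=4
Step 25: PC=4 exec 'ADD C, 1'. After: A=1 B=64 C=31 D=0 ZF=0 PC=5
Step 26: PC=5 exec 'SUB A, 1'. After: A=0 B=64 C=31 D=0 ZF=1 PC=6
Step 27: PC=6 exec 'JNZ 2'. After: A=0 B=64 C=31 D=0 ZF=1 PC=7
Step 28: PC=7 exec 'ADD D, 3'. After: A=0 B=64 C=31 D=3 ZF=0 PC=8
Step 29: PC=8 exec 'HALT'. After: A=0 B=64 C=31 D=3 ZF=0 PC=8 HALTED
Total instructions executed: 29

Answer: 29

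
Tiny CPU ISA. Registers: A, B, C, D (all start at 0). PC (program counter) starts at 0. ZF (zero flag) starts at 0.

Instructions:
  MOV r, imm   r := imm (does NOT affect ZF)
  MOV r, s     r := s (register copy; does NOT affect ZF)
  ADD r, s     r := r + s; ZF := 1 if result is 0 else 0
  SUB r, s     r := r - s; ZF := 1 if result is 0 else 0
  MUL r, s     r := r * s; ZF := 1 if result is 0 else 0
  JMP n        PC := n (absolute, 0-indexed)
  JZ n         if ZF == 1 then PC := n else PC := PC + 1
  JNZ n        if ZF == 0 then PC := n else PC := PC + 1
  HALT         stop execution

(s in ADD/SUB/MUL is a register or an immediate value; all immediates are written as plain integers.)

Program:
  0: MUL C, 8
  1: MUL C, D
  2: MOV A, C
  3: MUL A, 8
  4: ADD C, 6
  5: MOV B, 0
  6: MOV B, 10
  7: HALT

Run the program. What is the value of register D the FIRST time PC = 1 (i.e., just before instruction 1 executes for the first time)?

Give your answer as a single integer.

Step 1: PC=0 exec 'MUL C, 8'. After: A=0 B=0 C=0 D=0 ZF=1 PC=1
First time PC=1: D=0

0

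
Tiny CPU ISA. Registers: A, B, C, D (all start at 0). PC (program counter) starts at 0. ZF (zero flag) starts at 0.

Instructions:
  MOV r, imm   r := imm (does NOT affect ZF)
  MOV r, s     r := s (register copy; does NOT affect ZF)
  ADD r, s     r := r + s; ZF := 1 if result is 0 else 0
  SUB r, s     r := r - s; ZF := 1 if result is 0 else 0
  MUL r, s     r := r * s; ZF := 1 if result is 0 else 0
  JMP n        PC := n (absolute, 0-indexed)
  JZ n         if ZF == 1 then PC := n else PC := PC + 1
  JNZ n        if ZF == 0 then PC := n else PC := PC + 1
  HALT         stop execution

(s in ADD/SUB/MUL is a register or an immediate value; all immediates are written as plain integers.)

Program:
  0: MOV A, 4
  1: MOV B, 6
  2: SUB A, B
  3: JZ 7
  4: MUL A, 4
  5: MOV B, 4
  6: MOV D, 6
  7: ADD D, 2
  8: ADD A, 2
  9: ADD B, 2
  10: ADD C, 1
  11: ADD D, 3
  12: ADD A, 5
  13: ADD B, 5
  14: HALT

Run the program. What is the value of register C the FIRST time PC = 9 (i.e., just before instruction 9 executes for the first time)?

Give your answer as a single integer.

Step 1: PC=0 exec 'MOV A, 4'. After: A=4 B=0 C=0 D=0 ZF=0 PC=1
Step 2: PC=1 exec 'MOV B, 6'. After: A=4 B=6 C=0 D=0 ZF=0 PC=2
Step 3: PC=2 exec 'SUB A, B'. After: A=-2 B=6 C=0 D=0 ZF=0 PC=3
Step 4: PC=3 exec 'JZ 7'. After: A=-2 B=6 C=0 D=0 ZF=0 PC=4
Step 5: PC=4 exec 'MUL A, 4'. After: A=-8 B=6 C=0 D=0 ZF=0 PC=5
Step 6: PC=5 exec 'MOV B, 4'. After: A=-8 B=4 C=0 D=0 ZF=0 PC=6
Step 7: PC=6 exec 'MOV D, 6'. After: A=-8 B=4 C=0 D=6 ZF=0 PC=7
Step 8: PC=7 exec 'ADD D, 2'. After: A=-8 B=4 C=0 D=8 ZF=0 PC=8
Step 9: PC=8 exec 'ADD A, 2'. After: A=-6 B=4 C=0 D=8 ZF=0 PC=9
First time PC=9: C=0

0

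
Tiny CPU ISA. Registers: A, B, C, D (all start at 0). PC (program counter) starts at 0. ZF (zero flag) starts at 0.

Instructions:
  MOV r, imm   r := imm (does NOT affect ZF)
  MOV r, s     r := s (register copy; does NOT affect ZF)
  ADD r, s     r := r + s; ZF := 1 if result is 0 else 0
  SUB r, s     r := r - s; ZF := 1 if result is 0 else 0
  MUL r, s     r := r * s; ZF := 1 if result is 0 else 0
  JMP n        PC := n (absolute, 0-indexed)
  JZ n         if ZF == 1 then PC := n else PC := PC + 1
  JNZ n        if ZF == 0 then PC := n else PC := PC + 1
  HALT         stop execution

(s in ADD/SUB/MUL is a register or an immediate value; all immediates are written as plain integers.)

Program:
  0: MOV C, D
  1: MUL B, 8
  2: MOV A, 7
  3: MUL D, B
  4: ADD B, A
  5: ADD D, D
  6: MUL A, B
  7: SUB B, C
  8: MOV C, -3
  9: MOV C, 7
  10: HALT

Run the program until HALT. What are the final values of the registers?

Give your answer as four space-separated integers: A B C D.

Answer: 49 7 7 0

Derivation:
Step 1: PC=0 exec 'MOV C, D'. After: A=0 B=0 C=0 D=0 ZF=0 PC=1
Step 2: PC=1 exec 'MUL B, 8'. After: A=0 B=0 C=0 D=0 ZF=1 PC=2
Step 3: PC=2 exec 'MOV A, 7'. After: A=7 B=0 C=0 D=0 ZF=1 PC=3
Step 4: PC=3 exec 'MUL D, B'. After: A=7 B=0 C=0 D=0 ZF=1 PC=4
Step 5: PC=4 exec 'ADD B, A'. After: A=7 B=7 C=0 D=0 ZF=0 PC=5
Step 6: PC=5 exec 'ADD D, D'. After: A=7 B=7 C=0 D=0 ZF=1 PC=6
Step 7: PC=6 exec 'MUL A, B'. After: A=49 B=7 C=0 D=0 ZF=0 PC=7
Step 8: PC=7 exec 'SUB B, C'. After: A=49 B=7 C=0 D=0 ZF=0 PC=8
Step 9: PC=8 exec 'MOV C, -3'. After: A=49 B=7 C=-3 D=0 ZF=0 PC=9
Step 10: PC=9 exec 'MOV C, 7'. After: A=49 B=7 C=7 D=0 ZF=0 PC=10
Step 11: PC=10 exec 'HALT'. After: A=49 B=7 C=7 D=0 ZF=0 PC=10 HALTED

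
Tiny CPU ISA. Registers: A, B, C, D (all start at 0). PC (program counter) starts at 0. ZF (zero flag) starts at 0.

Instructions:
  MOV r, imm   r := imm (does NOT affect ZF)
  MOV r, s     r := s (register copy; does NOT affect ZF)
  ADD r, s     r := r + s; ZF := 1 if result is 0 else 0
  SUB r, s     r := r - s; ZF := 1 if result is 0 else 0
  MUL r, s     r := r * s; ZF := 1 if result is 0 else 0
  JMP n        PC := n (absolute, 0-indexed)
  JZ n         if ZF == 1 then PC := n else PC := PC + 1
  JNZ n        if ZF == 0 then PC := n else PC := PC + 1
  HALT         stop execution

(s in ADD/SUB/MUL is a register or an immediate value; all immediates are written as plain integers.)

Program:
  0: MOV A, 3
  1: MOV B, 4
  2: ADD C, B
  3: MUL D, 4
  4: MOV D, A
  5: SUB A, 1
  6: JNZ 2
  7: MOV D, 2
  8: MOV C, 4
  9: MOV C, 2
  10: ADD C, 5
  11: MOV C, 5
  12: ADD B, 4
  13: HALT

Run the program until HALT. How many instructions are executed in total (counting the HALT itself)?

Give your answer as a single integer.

Step 1: PC=0 exec 'MOV A, 3'. After: A=3 B=0 C=0 D=0 ZF=0 PC=1
Step 2: PC=1 exec 'MOV B, 4'. After: A=3 B=4 C=0 D=0 ZF=0 PC=2
Step 3: PC=2 exec 'ADD C, B'. After: A=3 B=4 C=4 D=0 ZF=0 PC=3
Step 4: PC=3 exec 'MUL D, 4'. After: A=3 B=4 C=4 D=0 ZF=1 PC=4
Step 5: PC=4 exec 'MOV D, A'. After: A=3 B=4 C=4 D=3 ZF=1 PC=5
Step 6: PC=5 exec 'SUB A, 1'. After: A=2 B=4 C=4 D=3 ZF=0 PC=6
Step 7: PC=6 exec 'JNZ 2'. After: A=2 B=4 C=4 D=3 ZF=0 PC=2
Step 8: PC=2 exec 'ADD C, B'. After: A=2 B=4 C=8 D=3 ZF=0 PC=3
Step 9: PC=3 exec 'MUL D, 4'. After: A=2 B=4 C=8 D=12 ZF=0 PC=4
Step 10: PC=4 exec 'MOV D, A'. After: A=2 B=4 C=8 D=2 ZF=0 PC=5
Step 11: PC=5 exec 'SUB A, 1'. After: A=1 B=4 C=8 D=2 ZF=0 PC=6
Step 12: PC=6 exec 'JNZ 2'. After: A=1 B=4 C=8 D=2 ZF=0 PC=2
Step 13: PC=2 exec 'ADD C, B'. After: A=1 B=4 C=12 D=2 ZF=0 PC=3
Step 14: PC=3 exec 'MUL D, 4'. After: A=1 B=4 C=12 D=8 ZF=0 PC=4
Step 15: PC=4 exec 'MOV D, A'. After: A=1 B=4 C=12 D=1 ZF=0 PC=5
Step 16: PC=5 exec 'SUB A, 1'. After: A=0 B=4 C=12 D=1 ZF=1 PC=6
Step 17: PC=6 exec 'JNZ 2'. After: A=0 B=4 C=12 D=1 ZF=1 PC=7
Step 18: PC=7 exec 'MOV D, 2'. After: A=0 B=4 C=12 D=2 ZF=1 PC=8
Step 19: PC=8 exec 'MOV C, 4'. After: A=0 B=4 C=4 D=2 ZF=1 PC=9
Step 20: PC=9 exec 'MOV C, 2'. After: A=0 B=4 C=2 D=2 ZF=1 PC=10
Step 21: PC=10 exec 'ADD C, 5'. After: A=0 B=4 C=7 D=2 ZF=0 PC=11
Step 22: PC=11 exec 'MOV C, 5'. After: A=0 B=4 C=5 D=2 ZF=0 PC=12
Step 23: PC=12 exec 'ADD B, 4'. After: A=0 B=8 C=5 D=2 ZF=0 PC=13
Step 24: PC=13 exec 'HALT'. After: A=0 B=8 C=5 D=2 ZF=0 PC=13 HALTED
Total instructions executed: 24

Answer: 24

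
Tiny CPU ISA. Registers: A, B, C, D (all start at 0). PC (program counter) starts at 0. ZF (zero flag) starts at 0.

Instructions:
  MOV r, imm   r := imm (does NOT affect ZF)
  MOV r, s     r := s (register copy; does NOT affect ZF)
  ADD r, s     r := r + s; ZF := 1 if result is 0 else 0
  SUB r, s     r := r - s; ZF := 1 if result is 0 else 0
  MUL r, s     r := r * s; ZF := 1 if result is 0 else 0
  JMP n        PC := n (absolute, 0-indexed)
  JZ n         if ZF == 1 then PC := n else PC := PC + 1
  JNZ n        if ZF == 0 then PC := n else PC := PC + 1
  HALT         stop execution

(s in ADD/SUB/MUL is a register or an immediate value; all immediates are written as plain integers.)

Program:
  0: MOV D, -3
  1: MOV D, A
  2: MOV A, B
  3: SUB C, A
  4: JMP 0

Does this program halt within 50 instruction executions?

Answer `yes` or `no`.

Step 1: PC=0 exec 'MOV D, -3'. After: A=0 B=0 C=0 D=-3 ZF=0 PC=1
Step 2: PC=1 exec 'MOV D, A'. After: A=0 B=0 C=0 D=0 ZF=0 PC=2
Step 3: PC=2 exec 'MOV A, B'. After: A=0 B=0 C=0 D=0 ZF=0 PC=3
Step 4: PC=3 exec 'SUB C, A'. After: A=0 B=0 C=0 D=0 ZF=1 PC=4
Step 5: PC=4 exec 'JMP 0'. After: A=0 B=0 C=0 D=0 ZF=1 PC=0
Step 6: PC=0 exec 'MOV D, -3'. After: A=0 B=0 C=0 D=-3 ZF=1 PC=1
Step 7: PC=1 exec 'MOV D, A'. After: A=0 B=0 C=0 D=0 ZF=1 PC=2
Step 8: PC=2 exec 'MOV A, B'. After: A=0 B=0 C=0 D=0 ZF=1 PC=3
Step 9: PC=3 exec 'SUB C, A'. After: A=0 B=0 C=0 D=0 ZF=1 PC=4
State after step 9 equals state after step 4: the program is in a cycle of length 5 and will never halt.

Answer: no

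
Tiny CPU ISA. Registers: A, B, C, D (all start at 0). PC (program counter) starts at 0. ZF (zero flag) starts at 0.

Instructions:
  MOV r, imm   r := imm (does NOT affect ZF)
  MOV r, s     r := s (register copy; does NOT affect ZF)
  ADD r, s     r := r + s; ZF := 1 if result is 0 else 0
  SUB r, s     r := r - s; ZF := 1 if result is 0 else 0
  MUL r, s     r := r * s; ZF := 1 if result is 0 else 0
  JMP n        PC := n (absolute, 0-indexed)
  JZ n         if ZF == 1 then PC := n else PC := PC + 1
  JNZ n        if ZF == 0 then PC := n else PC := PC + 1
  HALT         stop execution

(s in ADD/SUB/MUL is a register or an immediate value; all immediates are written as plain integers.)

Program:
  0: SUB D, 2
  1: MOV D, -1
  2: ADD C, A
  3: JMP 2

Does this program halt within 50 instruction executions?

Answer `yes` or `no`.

Step 1: PC=0 exec 'SUB D, 2'. After: A=0 B=0 C=0 D=-2 ZF=0 PC=1
Step 2: PC=1 exec 'MOV D, -1'. After: A=0 B=0 C=0 D=-1 ZF=0 PC=2
Step 3: PC=2 exec 'ADD C, A'. After: A=0 B=0 C=0 D=-1 ZF=1 PC=3
Step 4: PC=3 exec 'JMP 2'. After: A=0 B=0 C=0 D=-1 ZF=1 PC=2
Step 5: PC=2 exec 'ADD C, A'. After: A=0 B=0 C=0 D=-1 ZF=1 PC=3
State after step 5 equals state after step 3: the program is in a cycle of length 2 and will never halt.

Answer: no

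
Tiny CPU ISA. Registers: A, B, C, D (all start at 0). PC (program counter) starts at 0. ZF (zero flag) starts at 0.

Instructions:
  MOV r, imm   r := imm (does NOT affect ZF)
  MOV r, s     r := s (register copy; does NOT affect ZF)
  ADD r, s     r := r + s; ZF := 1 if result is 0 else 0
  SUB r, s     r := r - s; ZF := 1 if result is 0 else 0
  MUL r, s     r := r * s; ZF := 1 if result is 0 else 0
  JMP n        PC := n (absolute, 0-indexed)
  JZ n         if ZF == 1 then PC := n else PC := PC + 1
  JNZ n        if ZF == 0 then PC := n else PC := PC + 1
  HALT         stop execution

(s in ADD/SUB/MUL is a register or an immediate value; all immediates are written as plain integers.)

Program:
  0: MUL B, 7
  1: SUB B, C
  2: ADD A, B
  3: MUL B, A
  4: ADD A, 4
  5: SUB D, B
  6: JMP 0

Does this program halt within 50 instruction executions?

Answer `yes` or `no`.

Answer: no

Derivation:
Step 1: PC=0 exec 'MUL B, 7'. After: A=0 B=0 C=0 D=0 ZF=1 PC=1
Step 2: PC=1 exec 'SUB B, C'. After: A=0 B=0 C=0 D=0 ZF=1 PC=2
Step 3: PC=2 exec 'ADD A, B'. After: A=0 B=0 C=0 D=0 ZF=1 PC=3
Step 4: PC=3 exec 'MUL B, A'. After: A=0 B=0 C=0 D=0 ZF=1 PC=4
Step 5: PC=4 exec 'ADD A, 4'. After: A=4 B=0 C=0 D=0 ZF=0 PC=5
Step 6: PC=5 exec 'SUB D, B'. After: A=4 B=0 C=0 D=0 ZF=1 PC=6
Step 7: PC=6 exec 'JMP 0'. After: A=4 B=0 C=0 D=0 ZF=1 PC=0
Step 8: PC=0 exec 'MUL B, 7'. After: A=4 B=0 C=0 D=0 ZF=1 PC=1
Step 9: PC=1 exec 'SUB B, C'. After: A=4 B=0 C=0 D=0 ZF=1 PC=2
Step 10: PC=2 exec 'ADD A, B'. After: A=4 B=0 C=0 D=0 ZF=0 PC=3
Step 11: PC=3 exec 'MUL B, A'. After: A=4 B=0 C=0 D=0 ZF=1 PC=4
Step 12: PC=4 exec 'ADD A, 4'. After: A=8 B=0 C=0 D=0 ZF=0 PC=5
Step 13: PC=5 exec 'SUB D, B'. After: A=8 B=0 C=0 D=0 ZF=1 PC=6
Step 14: PC=6 exec 'JMP 0'. After: A=8 B=0 C=0 D=0 ZF=1 PC=0
Step 15: PC=0 exec 'MUL B, 7'. After: A=8 B=0 C=0 D=0 ZF=1 PC=1
After 50 steps: not halted. PC revisits the same instructions with no path to HALT; will never halt.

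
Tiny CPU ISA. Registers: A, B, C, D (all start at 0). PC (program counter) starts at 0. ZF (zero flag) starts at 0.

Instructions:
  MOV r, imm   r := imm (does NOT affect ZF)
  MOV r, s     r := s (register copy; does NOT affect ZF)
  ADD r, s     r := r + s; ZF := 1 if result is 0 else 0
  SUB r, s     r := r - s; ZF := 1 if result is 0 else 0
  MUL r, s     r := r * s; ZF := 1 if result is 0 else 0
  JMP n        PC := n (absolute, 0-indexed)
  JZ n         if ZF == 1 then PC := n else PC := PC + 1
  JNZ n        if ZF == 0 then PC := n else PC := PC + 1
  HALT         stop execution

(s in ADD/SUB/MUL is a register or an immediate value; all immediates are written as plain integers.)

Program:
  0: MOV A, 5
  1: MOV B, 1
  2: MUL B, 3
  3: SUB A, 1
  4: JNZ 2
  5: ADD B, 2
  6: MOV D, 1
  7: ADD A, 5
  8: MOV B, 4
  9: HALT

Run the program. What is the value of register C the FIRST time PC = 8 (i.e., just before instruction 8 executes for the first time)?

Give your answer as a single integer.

Step 1: PC=0 exec 'MOV A, 5'. After: A=5 B=0 C=0 D=0 ZF=0 PC=1
Step 2: PC=1 exec 'MOV B, 1'. After: A=5 B=1 C=0 D=0 ZF=0 PC=2
Step 3: PC=2 exec 'MUL B, 3'. After: A=5 B=3 C=0 D=0 ZF=0 PC=3
Step 4: PC=3 exec 'SUB A, 1'. After: A=4 B=3 C=0 D=0 ZF=0 PC=4
Step 5: PC=4 exec 'JNZ 2'. After: A=4 B=3 C=0 D=0 ZF=0 PC=2
Step 6: PC=2 exec 'MUL B, 3'. After: A=4 B=9 C=0 D=0 ZF=0 PC=3
Step 7: PC=3 exec 'SUB A, 1'. After: A=3 B=9 C=0 D=0 ZF=0 PC=4
Step 8: PC=4 exec 'JNZ 2'. After: A=3 B=9 C=0 D=0 ZF=0 PC=2
Step 9: PC=2 exec 'MUL B, 3'. After: A=3 B=27 C=0 D=0 ZF=0 PC=3
Step 10: PC=3 exec 'SUB A, 1'. After: A=2 B=27 C=0 D=0 ZF=0 PC=4
Step 11: PC=4 exec 'JNZ 2'. After: A=2 B=27 C=0 D=0 ZF=0 PC=2
Step 12: PC=2 exec 'MUL B, 3'. After: A=2 B=81 C=0 D=0 ZF=0 PC=3
Step 13: PC=3 exec 'SUB A, 1'. After: A=1 B=81 C=0 D=0 ZF=0 PC=4
Step 14: PC=4 exec 'JNZ 2'. After: A=1 B=81 C=0 D=0 ZF=0 PC=2
Step 15: PC=2 exec 'MUL B, 3'. After: A=1 B=243 C=0 D=0 ZF=0 PC=3
Step 16: PC=3 exec 'SUB A, 1'. After: A=0 B=243 C=0 D=0 ZF=1 PC=4
Step 17: PC=4 exec 'JNZ 2'. After: A=0 B=243 C=0 D=0 ZF=1 PC=5
Step 18: PC=5 exec 'ADD B, 2'. After: A=0 B=245 C=0 D=0 ZF=0 PC=6
Step 19: PC=6 exec 'MOV D, 1'. After: A=0 B=245 C=0 D=1 ZF=0 PC=7
Step 20: PC=7 exec 'ADD A, 5'. After: A=5 B=245 C=0 D=1 ZF=0 PC=8
First time PC=8: C=0

0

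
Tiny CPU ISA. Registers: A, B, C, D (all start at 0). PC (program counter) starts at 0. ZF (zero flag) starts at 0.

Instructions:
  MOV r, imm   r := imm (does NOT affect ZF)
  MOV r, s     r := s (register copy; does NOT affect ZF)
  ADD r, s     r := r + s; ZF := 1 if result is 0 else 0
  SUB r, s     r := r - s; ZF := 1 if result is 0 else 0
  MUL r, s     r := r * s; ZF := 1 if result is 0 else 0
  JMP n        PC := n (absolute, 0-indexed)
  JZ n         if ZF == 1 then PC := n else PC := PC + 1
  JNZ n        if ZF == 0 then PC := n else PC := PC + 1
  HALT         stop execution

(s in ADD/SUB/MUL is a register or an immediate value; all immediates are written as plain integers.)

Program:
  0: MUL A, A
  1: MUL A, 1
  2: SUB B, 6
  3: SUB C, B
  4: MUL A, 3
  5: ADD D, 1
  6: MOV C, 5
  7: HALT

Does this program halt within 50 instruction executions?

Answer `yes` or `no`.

Step 1: PC=0 exec 'MUL A, A'. After: A=0 B=0 C=0 D=0 ZF=1 PC=1
Step 2: PC=1 exec 'MUL A, 1'. After: A=0 B=0 C=0 D=0 ZF=1 PC=2
Step 3: PC=2 exec 'SUB B, 6'. After: A=0 B=-6 C=0 D=0 ZF=0 PC=3
Step 4: PC=3 exec 'SUB C, B'. After: A=0 B=-6 C=6 D=0 ZF=0 PC=4
Step 5: PC=4 exec 'MUL A, 3'. After: A=0 B=-6 C=6 D=0 ZF=1 PC=5
Step 6: PC=5 exec 'ADD D, 1'. After: A=0 B=-6 C=6 D=1 ZF=0 PC=6
Step 7: PC=6 exec 'MOV C, 5'. After: A=0 B=-6 C=5 D=1 ZF=0 PC=7
Step 8: PC=7 exec 'HALT'. After: A=0 B=-6 C=5 D=1 ZF=0 PC=7 HALTED

Answer: yes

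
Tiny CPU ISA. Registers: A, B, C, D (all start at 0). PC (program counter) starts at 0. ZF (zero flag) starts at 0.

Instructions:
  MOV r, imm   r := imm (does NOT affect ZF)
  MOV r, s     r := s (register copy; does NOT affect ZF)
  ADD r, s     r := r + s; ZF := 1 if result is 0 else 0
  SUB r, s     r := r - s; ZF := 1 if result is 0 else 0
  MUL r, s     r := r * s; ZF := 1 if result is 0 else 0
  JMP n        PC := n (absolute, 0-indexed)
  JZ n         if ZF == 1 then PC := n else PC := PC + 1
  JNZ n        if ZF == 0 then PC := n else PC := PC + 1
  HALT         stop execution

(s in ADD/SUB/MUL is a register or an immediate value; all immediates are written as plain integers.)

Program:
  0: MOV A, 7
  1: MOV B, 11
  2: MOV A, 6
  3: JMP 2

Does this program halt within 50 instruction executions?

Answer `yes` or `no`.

Answer: no

Derivation:
Step 1: PC=0 exec 'MOV A, 7'. After: A=7 B=0 C=0 D=0 ZF=0 PC=1
Step 2: PC=1 exec 'MOV B, 11'. After: A=7 B=11 C=0 D=0 ZF=0 PC=2
Step 3: PC=2 exec 'MOV A, 6'. After: A=6 B=11 C=0 D=0 ZF=0 PC=3
Step 4: PC=3 exec 'JMP 2'. After: A=6 B=11 C=0 D=0 ZF=0 PC=2
Step 5: PC=2 exec 'MOV A, 6'. After: A=6 B=11 C=0 D=0 ZF=0 PC=3
State after step 5 equals state after step 3: the program is in a cycle of length 2 and will never halt.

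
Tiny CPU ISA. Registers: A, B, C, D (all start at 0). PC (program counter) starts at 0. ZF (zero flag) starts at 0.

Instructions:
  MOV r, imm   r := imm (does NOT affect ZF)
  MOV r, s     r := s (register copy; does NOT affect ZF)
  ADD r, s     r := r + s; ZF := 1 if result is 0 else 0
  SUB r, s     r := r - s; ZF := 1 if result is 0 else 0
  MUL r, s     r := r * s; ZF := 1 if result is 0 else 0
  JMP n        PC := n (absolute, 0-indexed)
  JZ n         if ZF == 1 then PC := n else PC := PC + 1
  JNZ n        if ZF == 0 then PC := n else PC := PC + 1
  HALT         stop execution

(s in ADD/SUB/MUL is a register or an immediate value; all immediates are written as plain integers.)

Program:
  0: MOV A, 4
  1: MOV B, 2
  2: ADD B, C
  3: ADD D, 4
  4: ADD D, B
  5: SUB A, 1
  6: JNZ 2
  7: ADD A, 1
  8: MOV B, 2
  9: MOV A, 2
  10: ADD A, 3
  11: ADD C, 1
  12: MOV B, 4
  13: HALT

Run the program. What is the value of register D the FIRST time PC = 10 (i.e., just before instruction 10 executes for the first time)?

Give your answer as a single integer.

Step 1: PC=0 exec 'MOV A, 4'. After: A=4 B=0 C=0 D=0 ZF=0 PC=1
Step 2: PC=1 exec 'MOV B, 2'. After: A=4 B=2 C=0 D=0 ZF=0 PC=2
Step 3: PC=2 exec 'ADD B, C'. After: A=4 B=2 C=0 D=0 ZF=0 PC=3
Step 4: PC=3 exec 'ADD D, 4'. After: A=4 B=2 C=0 D=4 ZF=0 PC=4
Step 5: PC=4 exec 'ADD D, B'. After: A=4 B=2 C=0 D=6 ZF=0 PC=5
Step 6: PC=5 exec 'SUB A, 1'. After: A=3 B=2 C=0 D=6 ZF=0 PC=6
Step 7: PC=6 exec 'JNZ 2'. After: A=3 B=2 C=0 D=6 ZF=0 PC=2
Step 8: PC=2 exec 'ADD B, C'. After: A=3 B=2 C=0 D=6 ZF=0 PC=3
Step 9: PC=3 exec 'ADD D, 4'. After: A=3 B=2 C=0 D=10 ZF=0 PC=4
Step 10: PC=4 exec 'ADD D, B'. After: A=3 B=2 C=0 D=12 ZF=0 PC=5
Step 11: PC=5 exec 'SUB A, 1'. After: A=2 B=2 C=0 D=12 ZF=0 PC=6
Step 12: PC=6 exec 'JNZ 2'. After: A=2 B=2 C=0 D=12 ZF=0 PC=2
Step 13: PC=2 exec 'ADD B, C'. After: A=2 B=2 C=0 D=12 ZF=0 PC=3
Step 14: PC=3 exec 'ADD D, 4'. After: A=2 B=2 C=0 D=16 ZF=0 PC=4
Step 15: PC=4 exec 'ADD D, B'. After: A=2 B=2 C=0 D=18 ZF=0 PC=5
Step 16: PC=5 exec 'SUB A, 1'. After: A=1 B=2 C=0 D=18 ZF=0 PC=6
Step 17: PC=6 exec 'JNZ 2'. After: A=1 B=2 C=0 D=18 ZF=0 PC=2
Step 18: PC=2 exec 'ADD B, C'. After: A=1 B=2 C=0 D=18 ZF=0 PC=3
Step 19: PC=3 exec 'ADD D, 4'. After: A=1 B=2 C=0 D=22 ZF=0 PC=4
Step 20: PC=4 exec 'ADD D, B'. After: A=1 B=2 C=0 D=24 ZF=0 PC=5
Step 21: PC=5 exec 'SUB A, 1'. After: A=0 B=2 C=0 D=24 ZF=1 PC=6
Step 22: PC=6 exec 'JNZ 2'. After: A=0 B=2 C=0 D=24 ZF=1 PC=7
Step 23: PC=7 exec 'ADD A, 1'. After: A=1 B=2 C=0 D=24 ZF=0 PC=8
Step 24: PC=8 exec 'MOV B, 2'. After: A=1 B=2 C=0 D=24 ZF=0 PC=9
Step 25: PC=9 exec 'MOV A, 2'. After: A=2 B=2 C=0 D=24 ZF=0 PC=10
First time PC=10: D=24

24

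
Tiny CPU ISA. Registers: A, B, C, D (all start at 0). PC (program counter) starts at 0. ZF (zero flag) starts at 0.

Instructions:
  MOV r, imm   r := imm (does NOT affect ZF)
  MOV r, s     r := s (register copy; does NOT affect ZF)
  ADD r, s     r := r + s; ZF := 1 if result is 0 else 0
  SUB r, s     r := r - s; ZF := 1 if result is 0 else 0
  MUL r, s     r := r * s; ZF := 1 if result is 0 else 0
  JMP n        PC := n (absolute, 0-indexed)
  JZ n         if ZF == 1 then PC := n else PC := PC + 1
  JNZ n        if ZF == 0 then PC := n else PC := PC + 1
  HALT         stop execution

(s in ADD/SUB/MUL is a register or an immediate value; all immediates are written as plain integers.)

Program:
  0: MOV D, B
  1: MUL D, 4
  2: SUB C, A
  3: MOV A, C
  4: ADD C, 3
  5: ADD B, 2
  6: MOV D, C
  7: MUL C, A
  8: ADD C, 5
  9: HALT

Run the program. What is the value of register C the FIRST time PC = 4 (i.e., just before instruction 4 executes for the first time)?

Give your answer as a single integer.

Step 1: PC=0 exec 'MOV D, B'. After: A=0 B=0 C=0 D=0 ZF=0 PC=1
Step 2: PC=1 exec 'MUL D, 4'. After: A=0 B=0 C=0 D=0 ZF=1 PC=2
Step 3: PC=2 exec 'SUB C, A'. After: A=0 B=0 C=0 D=0 ZF=1 PC=3
Step 4: PC=3 exec 'MOV A, C'. After: A=0 B=0 C=0 D=0 ZF=1 PC=4
First time PC=4: C=0

0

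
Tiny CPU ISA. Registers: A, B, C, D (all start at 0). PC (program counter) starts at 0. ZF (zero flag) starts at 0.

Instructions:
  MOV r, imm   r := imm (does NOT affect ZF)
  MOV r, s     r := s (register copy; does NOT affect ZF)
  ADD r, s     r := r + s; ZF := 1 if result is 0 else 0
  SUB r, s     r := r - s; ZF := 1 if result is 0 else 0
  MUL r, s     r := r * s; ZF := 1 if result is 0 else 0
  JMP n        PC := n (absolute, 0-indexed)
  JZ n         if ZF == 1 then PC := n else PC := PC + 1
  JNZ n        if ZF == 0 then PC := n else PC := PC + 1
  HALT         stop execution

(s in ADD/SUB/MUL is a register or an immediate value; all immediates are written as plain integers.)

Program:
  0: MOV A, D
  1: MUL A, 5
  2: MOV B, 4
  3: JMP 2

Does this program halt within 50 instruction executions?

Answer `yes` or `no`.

Answer: no

Derivation:
Step 1: PC=0 exec 'MOV A, D'. After: A=0 B=0 C=0 D=0 ZF=0 PC=1
Step 2: PC=1 exec 'MUL A, 5'. After: A=0 B=0 C=0 D=0 ZF=1 PC=2
Step 3: PC=2 exec 'MOV B, 4'. After: A=0 B=4 C=0 D=0 ZF=1 PC=3
Step 4: PC=3 exec 'JMP 2'. After: A=0 B=4 C=0 D=0 ZF=1 PC=2
Step 5: PC=2 exec 'MOV B, 4'. After: A=0 B=4 C=0 D=0 ZF=1 PC=3
State after step 5 equals state after step 3: the program is in a cycle of length 2 and will never halt.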